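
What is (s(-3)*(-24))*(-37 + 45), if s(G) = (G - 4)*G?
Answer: -4032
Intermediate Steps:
s(G) = G*(-4 + G) (s(G) = (-4 + G)*G = G*(-4 + G))
(s(-3)*(-24))*(-37 + 45) = (-3*(-4 - 3)*(-24))*(-37 + 45) = (-3*(-7)*(-24))*8 = (21*(-24))*8 = -504*8 = -4032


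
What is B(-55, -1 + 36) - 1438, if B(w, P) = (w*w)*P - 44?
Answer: 104393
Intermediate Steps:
B(w, P) = -44 + P*w² (B(w, P) = w²*P - 44 = P*w² - 44 = -44 + P*w²)
B(-55, -1 + 36) - 1438 = (-44 + (-1 + 36)*(-55)²) - 1438 = (-44 + 35*3025) - 1438 = (-44 + 105875) - 1438 = 105831 - 1438 = 104393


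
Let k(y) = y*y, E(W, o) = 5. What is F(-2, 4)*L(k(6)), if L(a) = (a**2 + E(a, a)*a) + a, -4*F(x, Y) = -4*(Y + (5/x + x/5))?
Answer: 8316/5 ≈ 1663.2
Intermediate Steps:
k(y) = y**2
F(x, Y) = Y + 5/x + x/5 (F(x, Y) = -(-1)*(Y + (5/x + x/5)) = -(-1)*(Y + 5/x + x/5) = -(-20/x - 4*Y - 4*x/5)/4 = Y + 5/x + x/5)
L(a) = a**2 + 6*a (L(a) = (a**2 + 5*a) + a = a**2 + 6*a)
F(-2, 4)*L(k(6)) = (4 + 5/(-2) + (1/5)*(-2))*(6**2*(6 + 6**2)) = (4 + 5*(-1/2) - 2/5)*(36*(6 + 36)) = (4 - 5/2 - 2/5)*(36*42) = (11/10)*1512 = 8316/5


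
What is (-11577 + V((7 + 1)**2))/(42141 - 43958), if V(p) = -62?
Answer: 11639/1817 ≈ 6.4056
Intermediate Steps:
(-11577 + V((7 + 1)**2))/(42141 - 43958) = (-11577 - 62)/(42141 - 43958) = -11639/(-1817) = -11639*(-1/1817) = 11639/1817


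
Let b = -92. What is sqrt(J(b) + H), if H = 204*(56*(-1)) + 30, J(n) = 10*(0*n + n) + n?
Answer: I*sqrt(12406) ≈ 111.38*I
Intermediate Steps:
J(n) = 11*n (J(n) = 10*(0 + n) + n = 10*n + n = 11*n)
H = -11394 (H = 204*(-56) + 30 = -11424 + 30 = -11394)
sqrt(J(b) + H) = sqrt(11*(-92) - 11394) = sqrt(-1012 - 11394) = sqrt(-12406) = I*sqrt(12406)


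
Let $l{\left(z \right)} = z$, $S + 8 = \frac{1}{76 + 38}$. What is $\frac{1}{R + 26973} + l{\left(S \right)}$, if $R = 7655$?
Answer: $- \frac{15772997}{1973796} \approx -7.9912$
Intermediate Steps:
$S = - \frac{911}{114}$ ($S = -8 + \frac{1}{76 + 38} = -8 + \frac{1}{114} = - \frac{911}{114} \approx -7.9912$)
$\frac{1}{R + 26973} + l{\left(S \right)} = \frac{1}{7655 + 26973} - \frac{911}{114} = \frac{1}{34628} - \frac{911}{114} = - \frac{15772997}{1973796}$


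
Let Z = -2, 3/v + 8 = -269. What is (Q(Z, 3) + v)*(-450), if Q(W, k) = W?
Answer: 250650/277 ≈ 904.87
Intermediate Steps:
v = -3/277 (v = 3/(-8 - 269) = 3/(-277) = 3*(-1/277) = -3/277 ≈ -0.010830)
(Q(Z, 3) + v)*(-450) = (-2 - 3/277)*(-450) = -557/277*(-450) = 250650/277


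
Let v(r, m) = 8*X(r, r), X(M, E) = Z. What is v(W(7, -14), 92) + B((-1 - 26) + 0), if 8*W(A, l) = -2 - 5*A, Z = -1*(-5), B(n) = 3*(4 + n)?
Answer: -29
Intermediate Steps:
B(n) = 12 + 3*n
Z = 5
X(M, E) = 5
W(A, l) = -1/4 - 5*A/8 (W(A, l) = (-2 - 5*A)/8 = -1/4 - 5*A/8)
v(r, m) = 40 (v(r, m) = 8*5 = 40)
v(W(7, -14), 92) + B((-1 - 26) + 0) = 40 + (12 + 3*((-1 - 26) + 0)) = 40 + (12 + 3*(-27 + 0)) = 40 + (12 + 3*(-27)) = 40 + (12 - 81) = 40 - 69 = -29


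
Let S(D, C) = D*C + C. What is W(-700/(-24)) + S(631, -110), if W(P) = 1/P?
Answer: -12165994/175 ≈ -69520.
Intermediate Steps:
S(D, C) = C + C*D (S(D, C) = C*D + C = C + C*D)
W(-700/(-24)) + S(631, -110) = 1/(-700/(-24)) - 110*(1 + 631) = 1/(-700*(-1/24)) - 110*632 = 1/(175/6) - 69520 = 6/175 - 69520 = -12165994/175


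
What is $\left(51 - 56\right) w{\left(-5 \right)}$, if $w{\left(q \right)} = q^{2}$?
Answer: $-125$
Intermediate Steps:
$\left(51 - 56\right) w{\left(-5 \right)} = \left(51 - 56\right) \left(-5\right)^{2} = \left(51 - 56\right) 25 = \left(-5\right) 25 = -125$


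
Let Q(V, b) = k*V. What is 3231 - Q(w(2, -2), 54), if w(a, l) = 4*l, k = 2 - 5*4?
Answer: 3087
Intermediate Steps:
k = -18 (k = 2 - 20 = -18)
Q(V, b) = -18*V
3231 - Q(w(2, -2), 54) = 3231 - (-18)*4*(-2) = 3231 - (-18)*(-8) = 3231 - 1*144 = 3231 - 144 = 3087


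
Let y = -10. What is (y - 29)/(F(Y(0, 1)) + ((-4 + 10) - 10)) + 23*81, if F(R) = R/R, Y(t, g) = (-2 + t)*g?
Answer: 1876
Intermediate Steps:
Y(t, g) = g*(-2 + t)
F(R) = 1
(y - 29)/(F(Y(0, 1)) + ((-4 + 10) - 10)) + 23*81 = (-10 - 29)/(1 + ((-4 + 10) - 10)) + 23*81 = -39/(1 + (6 - 10)) + 1863 = -39/(1 - 4) + 1863 = -39/(-3) + 1863 = -39*(-⅓) + 1863 = 13 + 1863 = 1876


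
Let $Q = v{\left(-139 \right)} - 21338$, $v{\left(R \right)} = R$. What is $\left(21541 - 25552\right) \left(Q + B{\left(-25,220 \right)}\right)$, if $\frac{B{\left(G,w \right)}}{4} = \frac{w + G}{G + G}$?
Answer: $\frac{431034093}{5} \approx 8.6207 \cdot 10^{7}$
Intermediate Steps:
$B{\left(G,w \right)} = \frac{2 \left(G + w\right)}{G}$ ($B{\left(G,w \right)} = 4 \frac{w + G}{G + G} = 4 \frac{G + w}{2 G} = \frac{2 \left(G + w\right)}{G}$)
$Q = -21477$ ($Q = -139 - 21338 = -21477$)
$\left(21541 - 25552\right) \left(Q + B{\left(-25,220 \right)}\right) = \left(21541 - 25552\right) \left(-21477 + \left(2 + 2 \cdot 220 \frac{1}{-25}\right)\right) = - 4011 \left(-21477 + \left(2 + 2 \cdot 220 \left(- \frac{1}{25}\right)\right)\right) = - 4011 \left(-21477 + \left(2 - \frac{88}{5}\right)\right) = - 4011 \left(-21477 - \frac{78}{5}\right) = \left(-4011\right) \left(- \frac{107463}{5}\right) = \frac{431034093}{5}$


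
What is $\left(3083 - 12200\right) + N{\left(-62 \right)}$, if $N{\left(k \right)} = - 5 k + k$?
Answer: $-8869$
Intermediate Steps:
$N{\left(k \right)} = - 4 k$
$\left(3083 - 12200\right) + N{\left(-62 \right)} = \left(3083 - 12200\right) - -248 = -9117 + 248 = -8869$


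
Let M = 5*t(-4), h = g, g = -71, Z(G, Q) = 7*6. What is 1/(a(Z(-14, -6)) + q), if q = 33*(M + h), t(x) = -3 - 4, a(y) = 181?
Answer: -1/3317 ≈ -0.00030148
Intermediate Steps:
Z(G, Q) = 42
t(x) = -7
h = -71
M = -35 (M = 5*(-7) = -35)
q = -3498 (q = 33*(-35 - 71) = 33*(-106) = -3498)
1/(a(Z(-14, -6)) + q) = 1/(181 - 3498) = 1/(-3317) = -1/3317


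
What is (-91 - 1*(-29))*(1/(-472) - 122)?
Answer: 1785135/236 ≈ 7564.1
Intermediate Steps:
(-91 - 1*(-29))*(1/(-472) - 122) = (-91 + 29)*(-1/472 - 122) = -62*(-57585/472) = 1785135/236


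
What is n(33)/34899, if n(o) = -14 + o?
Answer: 19/34899 ≈ 0.00054443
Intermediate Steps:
n(33)/34899 = (-14 + 33)/34899 = 19*(1/34899) = 19/34899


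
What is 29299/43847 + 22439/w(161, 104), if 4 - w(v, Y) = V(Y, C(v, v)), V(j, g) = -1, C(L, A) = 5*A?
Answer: 984029328/219235 ≈ 4488.5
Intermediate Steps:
w(v, Y) = 5 (w(v, Y) = 4 - 1*(-1) = 4 + 1 = 5)
29299/43847 + 22439/w(161, 104) = 29299/43847 + 22439/5 = 984029328/219235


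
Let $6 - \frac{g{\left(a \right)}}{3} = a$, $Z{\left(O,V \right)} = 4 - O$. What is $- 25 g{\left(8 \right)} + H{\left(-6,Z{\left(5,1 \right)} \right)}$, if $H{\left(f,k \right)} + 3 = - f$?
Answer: $153$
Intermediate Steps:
$g{\left(a \right)} = 18 - 3 a$
$H{\left(f,k \right)} = -3 - f$
$- 25 g{\left(8 \right)} + H{\left(-6,Z{\left(5,1 \right)} \right)} = - 25 \left(18 - 24\right) - -3 = - 25 \left(18 - 24\right) + \left(-3 + 6\right) = \left(-25\right) \left(-6\right) + 3 = 150 + 3 = 153$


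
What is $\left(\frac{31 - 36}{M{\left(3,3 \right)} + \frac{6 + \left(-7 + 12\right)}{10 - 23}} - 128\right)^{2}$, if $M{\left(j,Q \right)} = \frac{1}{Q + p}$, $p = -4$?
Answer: $\frac{9042049}{576} \approx 15698.0$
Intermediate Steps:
$M{\left(j,Q \right)} = \frac{1}{-4 + Q}$ ($M{\left(j,Q \right)} = \frac{1}{Q - 4} = \frac{1}{-4 + Q}$)
$\left(\frac{31 - 36}{M{\left(3,3 \right)} + \frac{6 + \left(-7 + 12\right)}{10 - 23}} - 128\right)^{2} = \left(\frac{31 - 36}{\frac{1}{-4 + 3} + \frac{6 + \left(-7 + 12\right)}{10 - 23}} - 128\right)^{2} = \left(- \frac{5}{\frac{1}{-1} + \frac{6 + 5}{-13}} - 128\right)^{2} = \left(- \frac{5}{-1 + 11 \left(- \frac{1}{13}\right)} - 128\right)^{2} = \left(- \frac{5}{-1 - \frac{11}{13}} - 128\right)^{2} = \left(- \frac{5}{- \frac{24}{13}} - 128\right)^{2} = \left(\left(-5\right) \left(- \frac{13}{24}\right) - 128\right)^{2} = \left(\frac{65}{24} - 128\right)^{2} = \left(- \frac{3007}{24}\right)^{2} = \frac{9042049}{576}$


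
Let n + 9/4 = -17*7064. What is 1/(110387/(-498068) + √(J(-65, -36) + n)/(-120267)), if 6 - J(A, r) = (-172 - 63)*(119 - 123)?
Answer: -795242398122990855324/176279897414506882373 + 14917421533745304*I*√484097/176279897414506882373 ≈ -4.5112 + 0.058879*I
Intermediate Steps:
n = -480361/4 (n = -9/4 - 17*7064 = -9/4 - 120088 = -480361/4 ≈ -1.2009e+5)
J(A, r) = -934 (J(A, r) = 6 - (-172 - 63)*(119 - 123) = 6 - (-235)*(-4) = 6 - 1*940 = 6 - 940 = -934)
1/(110387/(-498068) + √(J(-65, -36) + n)/(-120267)) = 1/(110387/(-498068) + √(-934 - 480361/4)/(-120267)) = 1/(110387*(-1/498068) + √(-484097/4)*(-1/120267)) = 1/(-110387/498068 + (I*√484097/2)*(-1/120267)) = 1/(-110387/498068 - I*√484097/240534)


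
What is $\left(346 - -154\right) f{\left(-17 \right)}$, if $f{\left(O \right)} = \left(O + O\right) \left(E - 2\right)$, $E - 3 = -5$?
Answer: $68000$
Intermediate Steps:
$E = -2$ ($E = 3 - 5 = -2$)
$f{\left(O \right)} = - 8 O$ ($f{\left(O \right)} = \left(O + O\right) \left(-2 - 2\right) = 2 O \left(-4\right) = - 8 O$)
$\left(346 - -154\right) f{\left(-17 \right)} = \left(346 - -154\right) \left(\left(-8\right) \left(-17\right)\right) = \left(346 + 154\right) 136 = 500 \cdot 136 = 68000$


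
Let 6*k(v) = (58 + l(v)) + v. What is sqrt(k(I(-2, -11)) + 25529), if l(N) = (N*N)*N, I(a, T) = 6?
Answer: sqrt(230181)/3 ≈ 159.92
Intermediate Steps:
l(N) = N**3 (l(N) = N**2*N = N**3)
k(v) = 29/3 + v/6 + v**3/6 (k(v) = ((58 + v**3) + v)/6 = (58 + v + v**3)/6 = 29/3 + v/6 + v**3/6)
sqrt(k(I(-2, -11)) + 25529) = sqrt((29/3 + (1/6)*6 + (1/6)*6**3) + 25529) = sqrt((29/3 + 1 + (1/6)*216) + 25529) = sqrt((29/3 + 1 + 36) + 25529) = sqrt(140/3 + 25529) = sqrt(76727/3) = sqrt(230181)/3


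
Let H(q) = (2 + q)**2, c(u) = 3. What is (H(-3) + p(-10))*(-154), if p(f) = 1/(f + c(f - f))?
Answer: -132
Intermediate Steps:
p(f) = 1/(3 + f) (p(f) = 1/(f + 3) = 1/(3 + f))
(H(-3) + p(-10))*(-154) = ((2 - 3)**2 + 1/(3 - 10))*(-154) = ((-1)**2 + 1/(-7))*(-154) = (1 - 1/7)*(-154) = (6/7)*(-154) = -132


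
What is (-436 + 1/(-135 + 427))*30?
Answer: -1909665/146 ≈ -13080.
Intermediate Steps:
(-436 + 1/(-135 + 427))*30 = (-436 + 1/292)*30 = -127311/292*30 = -1909665/146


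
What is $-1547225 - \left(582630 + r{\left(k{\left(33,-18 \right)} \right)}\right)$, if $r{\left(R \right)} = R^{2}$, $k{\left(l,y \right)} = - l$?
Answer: $-2130944$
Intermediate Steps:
$-1547225 - \left(582630 + r{\left(k{\left(33,-18 \right)} \right)}\right) = -1547225 - \left(582630 + \left(\left(-1\right) 33\right)^{2}\right) = -1547225 - \left(582630 + \left(-33\right)^{2}\right) = -1547225 - \left(582630 + 1089\right) = -1547225 - 583719 = -2130944$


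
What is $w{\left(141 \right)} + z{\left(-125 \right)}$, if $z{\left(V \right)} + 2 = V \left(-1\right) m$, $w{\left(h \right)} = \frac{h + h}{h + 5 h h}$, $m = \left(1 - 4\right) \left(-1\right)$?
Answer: $\frac{131670}{353} \approx 373.0$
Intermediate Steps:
$m = 3$ ($m = \left(-3\right) \left(-1\right) = 3$)
$w{\left(h \right)} = \frac{2 h}{h + 5 h^{2}}$
$z{\left(V \right)} = -2 - 3 V$ ($z{\left(V \right)} = -2 + V \left(-1\right) 3 = -2 + - V 3 = -2 - 3 V$)
$w{\left(141 \right)} + z{\left(-125 \right)} = \frac{2}{1 + 5 \cdot 141} - -373 = \frac{2}{1 + 705} + \left(-2 + 375\right) = \frac{2}{706} + 373 = 2 \cdot \frac{1}{706} + 373 = \frac{1}{353} + 373 = \frac{131670}{353}$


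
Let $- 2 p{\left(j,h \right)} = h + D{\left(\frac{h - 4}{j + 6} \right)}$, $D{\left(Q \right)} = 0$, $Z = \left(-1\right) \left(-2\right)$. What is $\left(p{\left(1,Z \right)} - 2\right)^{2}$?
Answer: $9$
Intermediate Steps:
$Z = 2$
$p{\left(j,h \right)} = - \frac{h}{2}$ ($p{\left(j,h \right)} = - \frac{h + 0}{2} = - \frac{h}{2}$)
$\left(p{\left(1,Z \right)} - 2\right)^{2} = \left(\left(- \frac{1}{2}\right) 2 - 2\right)^{2} = \left(-1 - 2\right)^{2} = \left(-3\right)^{2} = 9$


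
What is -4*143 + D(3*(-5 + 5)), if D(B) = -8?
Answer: -580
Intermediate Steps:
-4*143 + D(3*(-5 + 5)) = -4*143 - 8 = -572 - 8 = -580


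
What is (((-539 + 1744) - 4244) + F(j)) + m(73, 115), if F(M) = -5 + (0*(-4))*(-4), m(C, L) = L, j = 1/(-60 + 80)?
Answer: -2929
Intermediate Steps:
j = 1/20 ≈ 0.050000
F(M) = -5 (F(M) = -5 + 0*(-4) = -5 + 0 = -5)
(((-539 + 1744) - 4244) + F(j)) + m(73, 115) = (((-539 + 1744) - 4244) - 5) + 115 = ((1205 - 4244) - 5) + 115 = (-3039 - 5) + 115 = -3044 + 115 = -2929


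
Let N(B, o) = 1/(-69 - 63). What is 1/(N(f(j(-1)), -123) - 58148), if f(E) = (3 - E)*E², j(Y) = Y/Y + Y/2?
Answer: -132/7675537 ≈ -1.7197e-5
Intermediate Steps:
j(Y) = 1 + Y/2 (j(Y) = 1 + Y*(½) = 1 + Y/2)
f(E) = E²*(3 - E)
N(B, o) = -1/132 (N(B, o) = 1/(-132) = -1/132)
1/(N(f(j(-1)), -123) - 58148) = 1/(-1/132 - 58148) = 1/(-7675537/132) = -132/7675537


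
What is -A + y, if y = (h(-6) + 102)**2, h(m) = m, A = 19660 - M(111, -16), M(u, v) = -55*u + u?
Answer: -16438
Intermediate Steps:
M(u, v) = -54*u
A = 25654 (A = 19660 - (-54)*111 = 19660 - 1*(-5994) = 19660 + 5994 = 25654)
y = 9216 (y = (-6 + 102)**2 = 96**2 = 9216)
-A + y = -1*25654 + 9216 = -25654 + 9216 = -16438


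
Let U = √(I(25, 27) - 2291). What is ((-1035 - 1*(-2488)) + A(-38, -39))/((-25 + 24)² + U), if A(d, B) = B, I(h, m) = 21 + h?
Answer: 707/1123 - 707*I*√2245/1123 ≈ 0.62956 - 29.83*I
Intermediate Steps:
U = I*√2245 (U = √((21 + 25) - 2291) = √(46 - 2291) = √(-2245) = I*√2245 ≈ 47.381*I)
((-1035 - 1*(-2488)) + A(-38, -39))/((-25 + 24)² + U) = ((-1035 - 1*(-2488)) - 39)/((-25 + 24)² + I*√2245) = ((-1035 + 2488) - 39)/((-1)² + I*√2245) = (1453 - 39)/(1 + I*√2245) = 1414/(1 + I*√2245)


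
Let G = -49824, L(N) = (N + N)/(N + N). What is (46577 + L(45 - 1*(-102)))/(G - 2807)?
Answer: -46578/52631 ≈ -0.88499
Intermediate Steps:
L(N) = 1 (L(N) = (2*N)/((2*N)) = (2*N)*(1/(2*N)) = 1)
(46577 + L(45 - 1*(-102)))/(G - 2807) = (46577 + 1)/(-49824 - 2807) = 46578/(-52631) = 46578*(-1/52631) = -46578/52631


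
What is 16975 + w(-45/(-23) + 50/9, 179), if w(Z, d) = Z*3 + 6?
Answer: 1173244/69 ≈ 17004.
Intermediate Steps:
w(Z, d) = 6 + 3*Z (w(Z, d) = 3*Z + 6 = 6 + 3*Z)
16975 + w(-45/(-23) + 50/9, 179) = 16975 + (6 + 3*(-45/(-23) + 50/9)) = 16975 + (6 + 3*(-45*(-1/23) + 50*(1/9))) = 16975 + (6 + 3*(45/23 + 50/9)) = 16975 + (6 + 3*(1555/207)) = 16975 + (6 + 1555/69) = 16975 + 1969/69 = 1173244/69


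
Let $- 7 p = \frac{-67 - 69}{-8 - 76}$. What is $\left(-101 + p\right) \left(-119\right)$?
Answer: $\frac{252977}{21} \approx 12047.0$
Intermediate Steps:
$p = - \frac{34}{147}$ ($p = - \frac{\left(-67 - 69\right) \frac{1}{-8 - 76}}{7} = - \frac{\left(-136\right) \frac{1}{-84}}{7} = - \frac{\left(-136\right) \left(- \frac{1}{84}\right)}{7} = \left(- \frac{1}{7}\right) \frac{34}{21} = - \frac{34}{147} \approx -0.23129$)
$\left(-101 + p\right) \left(-119\right) = \left(-101 - \frac{34}{147}\right) \left(-119\right) = \left(- \frac{14881}{147}\right) \left(-119\right) = \frac{252977}{21}$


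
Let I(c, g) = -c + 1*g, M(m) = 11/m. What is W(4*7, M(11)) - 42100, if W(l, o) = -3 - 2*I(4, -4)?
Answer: -42087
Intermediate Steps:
I(c, g) = g - c (I(c, g) = -c + g = g - c)
W(l, o) = 13 (W(l, o) = -3 - 2*(-4 - 1*4) = -3 - 2*(-4 - 4) = -3 - 2*(-8) = -3 + 16 = 13)
W(4*7, M(11)) - 42100 = 13 - 42100 = -42087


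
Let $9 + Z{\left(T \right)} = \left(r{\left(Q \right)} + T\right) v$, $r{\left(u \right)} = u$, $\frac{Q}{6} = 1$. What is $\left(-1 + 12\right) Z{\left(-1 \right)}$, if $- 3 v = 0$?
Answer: $-99$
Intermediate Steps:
$Q = 6$ ($Q = 6 \cdot 1 = 6$)
$v = 0$ ($v = \left(- \frac{1}{3}\right) 0 = 0$)
$Z{\left(T \right)} = -9$ ($Z{\left(T \right)} = -9 + \left(6 + T\right) 0 = -9 + 0 = -9$)
$\left(-1 + 12\right) Z{\left(-1 \right)} = \left(-1 + 12\right) \left(-9\right) = 11 \left(-9\right) = -99$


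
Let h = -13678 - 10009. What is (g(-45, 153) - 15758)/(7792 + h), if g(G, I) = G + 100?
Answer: 15703/15895 ≈ 0.98792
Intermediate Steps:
g(G, I) = 100 + G
h = -23687
(g(-45, 153) - 15758)/(7792 + h) = ((100 - 45) - 15758)/(7792 - 23687) = (55 - 15758)/(-15895) = -15703*(-1/15895) = 15703/15895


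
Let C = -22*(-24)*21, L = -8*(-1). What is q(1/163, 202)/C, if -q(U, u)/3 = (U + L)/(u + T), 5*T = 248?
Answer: -2175/252626528 ≈ -8.6096e-6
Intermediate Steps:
T = 248/5 (T = (1/5)*248 = 248/5 ≈ 49.600)
L = 8
q(U, u) = -3*(8 + U)/(248/5 + u) (q(U, u) = -3*(U + 8)/(u + 248/5) = -3*(8 + U)/(248/5 + u))
C = 11088 (C = 528*21 = 11088)
q(1/163, 202)/C = (15*(-8 - 1/163)/(248 + 5*202))/11088 = (15*(-8 - 1*1/163)/(248 + 1010))*(1/11088) = (15*(-8 - 1/163)/1258)*(1/11088) = (15*(1/1258)*(-1305/163))*(1/11088) = -19575/205054*1/11088 = -2175/252626528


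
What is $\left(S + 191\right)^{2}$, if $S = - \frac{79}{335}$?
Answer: $\frac{4083976836}{112225} \approx 36391.0$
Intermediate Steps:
$S = - \frac{79}{335}$ ($S = \left(-79\right) \frac{1}{335} = - \frac{79}{335} \approx -0.23582$)
$\left(S + 191\right)^{2} = \left(- \frac{79}{335} + 191\right)^{2} = \left(\frac{63906}{335}\right)^{2} = \frac{4083976836}{112225}$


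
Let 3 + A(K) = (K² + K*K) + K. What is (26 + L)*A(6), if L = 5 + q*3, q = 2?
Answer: 2775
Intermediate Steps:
A(K) = -3 + K + 2*K² (A(K) = -3 + ((K² + K*K) + K) = -3 + ((K² + K²) + K) = -3 + (2*K² + K) = -3 + (K + 2*K²) = -3 + K + 2*K²)
L = 11 (L = 5 + 2*3 = 5 + 6 = 11)
(26 + L)*A(6) = (26 + 11)*(-3 + 6 + 2*6²) = 37*(-3 + 6 + 2*36) = 37*(-3 + 6 + 72) = 37*75 = 2775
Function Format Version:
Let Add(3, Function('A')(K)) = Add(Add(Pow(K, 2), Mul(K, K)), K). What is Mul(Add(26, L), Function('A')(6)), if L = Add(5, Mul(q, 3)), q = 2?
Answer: 2775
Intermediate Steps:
Function('A')(K) = Add(-3, K, Mul(2, Pow(K, 2))) (Function('A')(K) = Add(-3, Add(Add(Pow(K, 2), Mul(K, K)), K)) = Add(-3, Add(Add(Pow(K, 2), Pow(K, 2)), K)) = Add(-3, Add(Mul(2, Pow(K, 2)), K)) = Add(-3, Add(K, Mul(2, Pow(K, 2)))) = Add(-3, K, Mul(2, Pow(K, 2))))
L = 11 (L = Add(5, Mul(2, 3)) = Add(5, 6) = 11)
Mul(Add(26, L), Function('A')(6)) = Mul(Add(26, 11), Add(-3, 6, Mul(2, Pow(6, 2)))) = Mul(37, Add(-3, 6, Mul(2, 36))) = Mul(37, Add(-3, 6, 72)) = Mul(37, 75) = 2775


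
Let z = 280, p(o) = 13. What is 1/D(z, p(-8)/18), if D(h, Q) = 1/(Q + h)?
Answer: 5053/18 ≈ 280.72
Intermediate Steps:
1/D(z, p(-8)/18) = 1/(1/(13/18 + 280)) = 1/(1/(5053/18)) = 1/(18/5053) = 5053/18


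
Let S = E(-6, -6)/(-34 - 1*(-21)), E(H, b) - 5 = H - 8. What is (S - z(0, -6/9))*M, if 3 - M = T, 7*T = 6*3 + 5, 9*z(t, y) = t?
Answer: -18/91 ≈ -0.19780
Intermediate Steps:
E(H, b) = -3 + H (E(H, b) = 5 + (H - 8) = 5 + (-8 + H) = -3 + H)
z(t, y) = t/9
T = 23/7 (T = (6*3 + 5)/7 = (18 + 5)/7 = (⅐)*23 = 23/7 ≈ 3.2857)
M = -2/7 (M = 3 - 1*23/7 = 3 - 23/7 = -2/7 ≈ -0.28571)
S = 9/13 (S = (-3 - 6)/(-34 - 1*(-21)) = -9/(-34 + 21) = -9/(-13) = -9*(-1/13) = 9/13 ≈ 0.69231)
(S - z(0, -6/9))*M = (9/13 - 0/9)*(-2/7) = (9/13 - 1*0)*(-2/7) = (9/13 + 0)*(-2/7) = (9/13)*(-2/7) = -18/91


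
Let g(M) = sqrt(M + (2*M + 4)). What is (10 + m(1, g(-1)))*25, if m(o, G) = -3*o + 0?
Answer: 175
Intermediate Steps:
g(M) = sqrt(4 + 3*M) (g(M) = sqrt(M + (4 + 2*M)) = sqrt(4 + 3*M))
m(o, G) = -3*o
(10 + m(1, g(-1)))*25 = (10 - 3*1)*25 = (10 - 3)*25 = 7*25 = 175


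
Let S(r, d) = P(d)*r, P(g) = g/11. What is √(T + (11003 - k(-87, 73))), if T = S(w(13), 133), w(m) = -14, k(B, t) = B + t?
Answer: 5*√52503/11 ≈ 104.15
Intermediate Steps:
P(g) = g/11 (P(g) = g*(1/11) = g/11)
S(r, d) = d*r/11 (S(r, d) = (d/11)*r = d*r/11)
T = -1862/11 (T = (1/11)*133*(-14) = -1862/11 ≈ -169.27)
√(T + (11003 - k(-87, 73))) = √(-1862/11 + (11003 - (-87 + 73))) = √(-1862/11 + (11003 - 1*(-14))) = √(-1862/11 + (11003 + 14)) = √(-1862/11 + 11017) = √(119325/11) = 5*√52503/11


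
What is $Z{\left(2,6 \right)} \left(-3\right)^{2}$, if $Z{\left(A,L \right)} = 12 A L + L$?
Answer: $1350$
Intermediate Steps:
$Z{\left(A,L \right)} = L + 12 A L$ ($Z{\left(A,L \right)} = 12 A L + L = L + 12 A L$)
$Z{\left(2,6 \right)} \left(-3\right)^{2} = 6 \left(1 + 12 \cdot 2\right) \left(-3\right)^{2} = 6 \left(1 + 24\right) 9 = 6 \cdot 25 \cdot 9 = 150 \cdot 9 = 1350$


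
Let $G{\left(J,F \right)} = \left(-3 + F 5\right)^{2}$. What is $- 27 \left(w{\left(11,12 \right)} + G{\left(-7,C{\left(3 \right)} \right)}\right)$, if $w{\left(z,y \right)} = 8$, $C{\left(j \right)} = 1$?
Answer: $-324$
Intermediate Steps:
$G{\left(J,F \right)} = \left(-3 + 5 F\right)^{2}$
$- 27 \left(w{\left(11,12 \right)} + G{\left(-7,C{\left(3 \right)} \right)}\right) = - 27 \left(8 + \left(-3 + 5 \cdot 1\right)^{2}\right) = - 27 \left(8 + \left(-3 + 5\right)^{2}\right) = - 27 \left(8 + 2^{2}\right) = - 27 \left(8 + 4\right) = \left(-27\right) 12 = -324$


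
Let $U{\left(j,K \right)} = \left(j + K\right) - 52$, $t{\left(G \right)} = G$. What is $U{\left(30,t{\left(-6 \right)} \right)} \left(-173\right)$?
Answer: $4844$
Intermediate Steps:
$U{\left(j,K \right)} = -52 + K + j$ ($U{\left(j,K \right)} = \left(K + j\right) - 52 = -52 + K + j$)
$U{\left(30,t{\left(-6 \right)} \right)} \left(-173\right) = \left(-52 - 6 + 30\right) \left(-173\right) = \left(-28\right) \left(-173\right) = 4844$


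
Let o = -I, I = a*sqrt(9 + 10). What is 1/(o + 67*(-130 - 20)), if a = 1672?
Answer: -5025/23943202 + 418*sqrt(19)/11971601 ≈ -5.7677e-5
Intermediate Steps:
I = 1672*sqrt(19) (I = 1672*sqrt(9 + 10) = 1672*sqrt(19) ≈ 7288.1)
o = -1672*sqrt(19) ≈ -7288.1
1/(o + 67*(-130 - 20)) = 1/(-1672*sqrt(19) + 67*(-130 - 20)) = 1/(-1672*sqrt(19) + 67*(-150)) = 1/(-1672*sqrt(19) - 10050) = 1/(-10050 - 1672*sqrt(19))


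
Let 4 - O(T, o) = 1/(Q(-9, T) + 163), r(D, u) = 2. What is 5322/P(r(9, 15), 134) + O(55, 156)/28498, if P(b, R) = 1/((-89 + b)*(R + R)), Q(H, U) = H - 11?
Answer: -505684144178357/4075214 ≈ -1.2409e+8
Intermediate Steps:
Q(H, U) = -11 + H
O(T, o) = 571/143 (O(T, o) = 4 - 1/((-11 - 9) + 163) = 4 - 1/(-20 + 163) = 4 - 1/143 = 571/143)
P(b, R) = 1/(2*R*(-89 + b)) (P(b, R) = 1/((-89 + b)*(2*R)) = 1/(2*R*(-89 + b)))
5322/P(r(9, 15), 134) + O(55, 156)/28498 = 5322/(((1/2)/(134*(-89 + 2)))) + (571/143)/28498 = 5322/(((1/2)*(1/134)/(-87))) + (571/143)*(1/28498) = 5322/(((1/2)*(1/134)*(-1/87))) + 571/4075214 = 5322/(-1/23316) + 571/4075214 = 5322*(-23316) + 571/4075214 = -124087752 + 571/4075214 = -505684144178357/4075214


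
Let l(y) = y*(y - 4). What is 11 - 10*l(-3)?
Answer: -199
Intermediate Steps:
l(y) = y*(-4 + y)
11 - 10*l(-3) = 11 - (-30)*(-4 - 3) = 11 - (-30)*(-7) = 11 - 10*21 = 11 - 210 = -199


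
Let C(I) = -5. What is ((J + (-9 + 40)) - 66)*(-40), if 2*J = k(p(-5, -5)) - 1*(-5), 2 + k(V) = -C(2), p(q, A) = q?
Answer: 1240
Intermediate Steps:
k(V) = 3 (k(V) = -2 - 1*(-5) = -2 + 5 = 3)
J = 4 (J = (3 - 1*(-5))/2 = (3 + 5)/2 = (½)*8 = 4)
((J + (-9 + 40)) - 66)*(-40) = ((4 + (-9 + 40)) - 66)*(-40) = ((4 + 31) - 66)*(-40) = (35 - 66)*(-40) = -31*(-40) = 1240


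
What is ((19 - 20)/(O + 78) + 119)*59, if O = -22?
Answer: 393117/56 ≈ 7019.9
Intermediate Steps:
((19 - 20)/(O + 78) + 119)*59 = ((19 - 20)/(-22 + 78) + 119)*59 = (-1/56 + 119)*59 = (6663/56)*59 = 393117/56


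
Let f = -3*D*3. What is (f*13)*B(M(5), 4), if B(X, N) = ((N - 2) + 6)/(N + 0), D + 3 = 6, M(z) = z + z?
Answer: -702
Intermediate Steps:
M(z) = 2*z
D = 3 (D = -3 + 6 = 3)
B(X, N) = (4 + N)/N (B(X, N) = ((-2 + N) + 6)/N = (4 + N)/N)
f = -27 (f = -3*3*3 = -9*3 = -27)
(f*13)*B(M(5), 4) = (-27*13)*((4 + 4)/4) = -351*8/4 = -351*2 = -702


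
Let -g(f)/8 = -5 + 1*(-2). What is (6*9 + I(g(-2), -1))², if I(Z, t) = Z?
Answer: 12100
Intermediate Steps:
g(f) = 56 (g(f) = -8*(-5 + 1*(-2)) = -8*(-5 - 2) = -8*(-7) = 56)
(6*9 + I(g(-2), -1))² = (6*9 + 56)² = (54 + 56)² = 110² = 12100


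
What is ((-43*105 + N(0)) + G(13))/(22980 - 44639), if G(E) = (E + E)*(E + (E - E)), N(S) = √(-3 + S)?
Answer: 4177/21659 - I*√3/21659 ≈ 0.19285 - 7.9969e-5*I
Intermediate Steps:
G(E) = 2*E² (G(E) = (2*E)*(E + 0) = (2*E)*E = 2*E²)
((-43*105 + N(0)) + G(13))/(22980 - 44639) = ((-43*105 + √(-3 + 0)) + 2*13²)/(22980 - 44639) = ((-4515 + √(-3)) + 2*169)/(-21659) = ((-4515 + I*√3) + 338)*(-1/21659) = (-4177 + I*√3)*(-1/21659) = 4177/21659 - I*√3/21659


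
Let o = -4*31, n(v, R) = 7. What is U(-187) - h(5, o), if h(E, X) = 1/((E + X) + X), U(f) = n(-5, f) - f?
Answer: 47143/243 ≈ 194.00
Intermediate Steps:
U(f) = 7 - f
o = -124
h(E, X) = 1/(E + 2*X)
U(-187) - h(5, o) = (7 - 1*(-187)) - 1/(5 + 2*(-124)) = (7 + 187) - 1/(5 - 248) = 194 - 1/(-243) = 194 - 1*(-1/243) = 194 + 1/243 = 47143/243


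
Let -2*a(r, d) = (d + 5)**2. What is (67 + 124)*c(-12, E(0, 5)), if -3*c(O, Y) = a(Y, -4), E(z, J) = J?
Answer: 191/6 ≈ 31.833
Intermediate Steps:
a(r, d) = -(5 + d)**2/2 (a(r, d) = -(d + 5)**2/2 = -(5 + d)**2/2)
c(O, Y) = 1/6 (c(O, Y) = -(-1)*(5 - 4)**2/6 = -(-1)*1**2/6 = -(-1)/6 = -1/3*(-1/2) = 1/6)
(67 + 124)*c(-12, E(0, 5)) = (67 + 124)*(1/6) = 191*(1/6) = 191/6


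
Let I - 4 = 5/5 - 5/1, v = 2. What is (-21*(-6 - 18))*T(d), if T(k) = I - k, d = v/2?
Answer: -504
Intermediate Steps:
I = 0 (I = 4 + (5/5 - 5/1) = 4 + (5*(1/5) - 5*1) = 4 + (1 - 5) = 4 - 4 = 0)
d = 1 (d = 2/2 = 2*(1/2) = 1)
T(k) = -k (T(k) = 0 - k = -k)
(-21*(-6 - 18))*T(d) = (-21*(-6 - 18))*(-1*1) = -21*(-24)*(-1) = 504*(-1) = -504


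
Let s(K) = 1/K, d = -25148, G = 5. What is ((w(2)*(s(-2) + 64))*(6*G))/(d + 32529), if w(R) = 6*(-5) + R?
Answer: -53340/7381 ≈ -7.2267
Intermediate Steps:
w(R) = -30 + R
((w(2)*(s(-2) + 64))*(6*G))/(d + 32529) = (((-30 + 2)*(1/(-2) + 64))*(6*5))/(-25148 + 32529) = (-28*(-½ + 64)*30)/7381 = (-28*127/2*30)*(1/7381) = -1778*30*(1/7381) = -53340*1/7381 = -53340/7381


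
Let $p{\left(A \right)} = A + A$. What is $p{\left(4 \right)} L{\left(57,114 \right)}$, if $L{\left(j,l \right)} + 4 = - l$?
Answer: $-944$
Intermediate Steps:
$p{\left(A \right)} = 2 A$
$L{\left(j,l \right)} = -4 - l$
$p{\left(4 \right)} L{\left(57,114 \right)} = 2 \cdot 4 \left(-4 - 114\right) = 8 \left(-4 - 114\right) = 8 \left(-118\right) = -944$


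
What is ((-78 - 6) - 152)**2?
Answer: 55696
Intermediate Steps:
((-78 - 6) - 152)**2 = (-84 - 152)**2 = (-236)**2 = 55696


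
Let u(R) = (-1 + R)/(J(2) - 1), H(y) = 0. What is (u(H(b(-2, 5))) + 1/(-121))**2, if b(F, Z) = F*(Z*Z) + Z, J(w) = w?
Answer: 14884/14641 ≈ 1.0166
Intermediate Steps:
b(F, Z) = Z + F*Z**2 (b(F, Z) = F*Z**2 + Z = Z + F*Z**2)
u(R) = -1 + R (u(R) = (-1 + R)/(2 - 1) = (-1 + R)/1 = (-1 + R)*1 = -1 + R)
(u(H(b(-2, 5))) + 1/(-121))**2 = ((-1 + 0) + 1/(-121))**2 = (-1 - 1/121)**2 = (-122/121)**2 = 14884/14641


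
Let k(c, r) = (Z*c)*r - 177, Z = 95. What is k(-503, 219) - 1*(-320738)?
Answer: -10144354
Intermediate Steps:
k(c, r) = -177 + 95*c*r (k(c, r) = (95*c)*r - 177 = 95*c*r - 177 = -177 + 95*c*r)
k(-503, 219) - 1*(-320738) = (-177 + 95*(-503)*219) - 1*(-320738) = (-177 - 10464915) + 320738 = -10465092 + 320738 = -10144354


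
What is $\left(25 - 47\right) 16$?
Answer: $-352$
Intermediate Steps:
$\left(25 - 47\right) 16 = \left(-22\right) 16 = -352$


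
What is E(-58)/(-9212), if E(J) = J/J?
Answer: -1/9212 ≈ -0.00010855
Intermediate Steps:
E(J) = 1
E(-58)/(-9212) = 1/(-9212) = 1*(-1/9212) = -1/9212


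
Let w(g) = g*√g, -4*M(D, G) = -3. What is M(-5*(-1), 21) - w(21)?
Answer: ¾ - 21*√21 ≈ -95.484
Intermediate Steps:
M(D, G) = ¾ (M(D, G) = -¼*(-3) = ¾)
w(g) = g^(3/2)
M(-5*(-1), 21) - w(21) = ¾ - 21^(3/2) = ¾ - 21*√21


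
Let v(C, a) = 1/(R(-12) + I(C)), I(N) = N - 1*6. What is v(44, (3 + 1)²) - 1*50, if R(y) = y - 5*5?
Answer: -49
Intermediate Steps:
R(y) = -25 + y (R(y) = y - 25 = -25 + y)
I(N) = -6 + N (I(N) = N - 6 = -6 + N)
v(C, a) = 1/(-43 + C) (v(C, a) = 1/((-25 - 12) + (-6 + C)) = 1/(-37 + (-6 + C)) = 1/(-43 + C))
v(44, (3 + 1)²) - 1*50 = 1/(-43 + 44) - 1*50 = 1/1 - 50 = 1 - 50 = -49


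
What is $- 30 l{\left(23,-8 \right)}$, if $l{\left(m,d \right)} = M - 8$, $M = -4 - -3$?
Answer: $270$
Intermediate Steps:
$M = -1$ ($M = -4 + 3 = -1$)
$l{\left(m,d \right)} = -9$ ($l{\left(m,d \right)} = -1 - 8 = -9$)
$- 30 l{\left(23,-8 \right)} = \left(-30\right) \left(-9\right) = 270$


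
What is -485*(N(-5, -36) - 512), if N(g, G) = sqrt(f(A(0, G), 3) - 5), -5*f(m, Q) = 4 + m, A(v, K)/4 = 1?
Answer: 248320 - 97*I*sqrt(165) ≈ 2.4832e+5 - 1246.0*I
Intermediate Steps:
A(v, K) = 4 (A(v, K) = 4*1 = 4)
f(m, Q) = -4/5 - m/5 (f(m, Q) = -(4 + m)/5 = -4/5 - m/5)
N(g, G) = I*sqrt(165)/5 (N(g, G) = sqrt((-4/5 - 1/5*4) - 5) = sqrt((-4/5 - 4/5) - 5) = sqrt(-8/5 - 5) = sqrt(-33/5) = I*sqrt(165)/5)
-485*(N(-5, -36) - 512) = -485*(I*sqrt(165)/5 - 512) = -485*(-512 + I*sqrt(165)/5) = 248320 - 97*I*sqrt(165)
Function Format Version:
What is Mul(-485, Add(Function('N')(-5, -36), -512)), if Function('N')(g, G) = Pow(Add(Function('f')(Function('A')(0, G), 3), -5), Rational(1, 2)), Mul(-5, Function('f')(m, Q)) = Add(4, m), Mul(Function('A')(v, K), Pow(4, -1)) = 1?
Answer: Add(248320, Mul(-97, I, Pow(165, Rational(1, 2)))) ≈ Add(2.4832e+5, Mul(-1246.0, I))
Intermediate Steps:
Function('A')(v, K) = 4 (Function('A')(v, K) = Mul(4, 1) = 4)
Function('f')(m, Q) = Add(Rational(-4, 5), Mul(Rational(-1, 5), m)) (Function('f')(m, Q) = Mul(Rational(-1, 5), Add(4, m)) = Add(Rational(-4, 5), Mul(Rational(-1, 5), m)))
Function('N')(g, G) = Mul(Rational(1, 5), I, Pow(165, Rational(1, 2))) (Function('N')(g, G) = Pow(Add(Add(Rational(-4, 5), Mul(Rational(-1, 5), 4)), -5), Rational(1, 2)) = Pow(Add(Add(Rational(-4, 5), Rational(-4, 5)), -5), Rational(1, 2)) = Pow(Add(Rational(-8, 5), -5), Rational(1, 2)) = Pow(Rational(-33, 5), Rational(1, 2)) = Mul(Rational(1, 5), I, Pow(165, Rational(1, 2))))
Mul(-485, Add(Function('N')(-5, -36), -512)) = Mul(-485, Add(Mul(Rational(1, 5), I, Pow(165, Rational(1, 2))), -512)) = Mul(-485, Add(-512, Mul(Rational(1, 5), I, Pow(165, Rational(1, 2))))) = Add(248320, Mul(-97, I, Pow(165, Rational(1, 2))))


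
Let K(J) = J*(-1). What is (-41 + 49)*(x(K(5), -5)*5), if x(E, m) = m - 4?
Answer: -360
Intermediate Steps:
K(J) = -J
x(E, m) = -4 + m
(-41 + 49)*(x(K(5), -5)*5) = (-41 + 49)*((-4 - 5)*5) = 8*(-9*5) = 8*(-45) = -360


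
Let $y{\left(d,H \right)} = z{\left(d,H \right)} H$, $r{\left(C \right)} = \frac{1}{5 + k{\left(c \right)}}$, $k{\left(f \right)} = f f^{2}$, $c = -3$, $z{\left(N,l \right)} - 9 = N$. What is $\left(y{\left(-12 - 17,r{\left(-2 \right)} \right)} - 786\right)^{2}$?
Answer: $\frac{74580496}{121} \approx 6.1637 \cdot 10^{5}$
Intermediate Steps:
$z{\left(N,l \right)} = 9 + N$
$k{\left(f \right)} = f^{3}$
$r{\left(C \right)} = - \frac{1}{22}$ ($r{\left(C \right)} = \frac{1}{5 + \left(-3\right)^{3}} = \frac{1}{5 - 27} = \frac{1}{-22} = - \frac{1}{22}$)
$y{\left(d,H \right)} = H \left(9 + d\right)$ ($y{\left(d,H \right)} = \left(9 + d\right) H = H \left(9 + d\right)$)
$\left(y{\left(-12 - 17,r{\left(-2 \right)} \right)} - 786\right)^{2} = \left(- \frac{9 - 29}{22} - 786\right)^{2} = \left(\left(- \frac{1}{22}\right) \left(-20\right) - 786\right)^{2} = \left(\frac{10}{11} - 786\right)^{2} = \left(- \frac{8636}{11}\right)^{2} = \frac{74580496}{121}$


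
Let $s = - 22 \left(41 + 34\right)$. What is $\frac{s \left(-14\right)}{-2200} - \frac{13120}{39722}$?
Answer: $- \frac{430201}{39722} \approx -10.83$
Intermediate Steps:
$s = -1650$ ($s = \left(-22\right) 75 = -1650$)
$\frac{s \left(-14\right)}{-2200} - \frac{13120}{39722} = \frac{\left(-1650\right) \left(-14\right)}{-2200} - \frac{13120}{39722} = 23100 \left(- \frac{1}{2200}\right) - \frac{6560}{19861} = - \frac{21}{2} - \frac{6560}{19861} = - \frac{430201}{39722}$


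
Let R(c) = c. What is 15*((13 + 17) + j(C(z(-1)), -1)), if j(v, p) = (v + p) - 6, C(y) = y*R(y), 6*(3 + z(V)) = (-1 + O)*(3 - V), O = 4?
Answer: 360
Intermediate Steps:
z(V) = -3/2 - V/2 (z(V) = -3 + ((-1 + 4)*(3 - V))/6 = -3 + (3*(3 - V))/6 = -3 + (9 - 3*V)/6 = -3 + (3/2 - V/2) = -3/2 - V/2)
C(y) = y² (C(y) = y*y = y²)
j(v, p) = -6 + p + v (j(v, p) = (p + v) - 6 = -6 + p + v)
15*((13 + 17) + j(C(z(-1)), -1)) = 15*((13 + 17) + (-6 - 1 + (-3/2 - ½*(-1))²)) = 15*(30 + (-6 - 1 + (-3/2 + ½)²)) = 15*(30 + (-6 - 1 + (-1)²)) = 15*(30 + (-6 - 1 + 1)) = 15*(30 - 6) = 15*24 = 360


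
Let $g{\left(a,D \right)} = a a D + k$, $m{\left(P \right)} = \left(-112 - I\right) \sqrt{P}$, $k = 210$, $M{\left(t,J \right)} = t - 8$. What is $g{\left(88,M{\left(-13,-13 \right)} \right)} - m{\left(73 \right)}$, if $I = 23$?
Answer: $-162414 + 135 \sqrt{73} \approx -1.6126 \cdot 10^{5}$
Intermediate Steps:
$M{\left(t,J \right)} = -8 + t$ ($M{\left(t,J \right)} = t - 8 = -8 + t$)
$m{\left(P \right)} = - 135 \sqrt{P}$ ($m{\left(P \right)} = \left(-112 - 23\right) \sqrt{P} = - 135 \sqrt{P}$)
$g{\left(a,D \right)} = 210 + D a^{2}$ ($g{\left(a,D \right)} = a a D + 210 = a^{2} D + 210 = D a^{2} + 210 = 210 + D a^{2}$)
$g{\left(88,M{\left(-13,-13 \right)} \right)} - m{\left(73 \right)} = \left(210 + \left(-8 - 13\right) 88^{2}\right) - - 135 \sqrt{73} = \left(210 - 162624\right) + 135 \sqrt{73} = -162414 + 135 \sqrt{73}$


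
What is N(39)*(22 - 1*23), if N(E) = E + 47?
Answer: -86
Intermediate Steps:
N(E) = 47 + E
N(39)*(22 - 1*23) = (47 + 39)*(22 - 1*23) = 86*(22 - 23) = 86*(-1) = -86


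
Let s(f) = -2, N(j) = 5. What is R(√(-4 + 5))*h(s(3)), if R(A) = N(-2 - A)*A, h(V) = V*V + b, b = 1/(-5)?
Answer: 19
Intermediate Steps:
b = -⅕ ≈ -0.20000
h(V) = -⅕ + V² (h(V) = V*V - ⅕ = V² - ⅕ = -⅕ + V²)
R(A) = 5*A
R(√(-4 + 5))*h(s(3)) = (5*√(-4 + 5))*(-⅕ + (-2)²) = (5*√1)*(-⅕ + 4) = (5*1)*(19/5) = 5*(19/5) = 19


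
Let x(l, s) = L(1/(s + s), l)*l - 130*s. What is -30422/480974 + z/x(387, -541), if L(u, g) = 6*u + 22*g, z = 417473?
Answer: 26621568394414/437830152909409 ≈ 0.060803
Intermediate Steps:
x(l, s) = -130*s + l*(3/s + 22*l) (x(l, s) = (6/(s + s) + 22*l)*l - 130*s = (6/((2*s)) + 22*l)*l - 130*s = (6*(1/(2*s)) + 22*l)*l - 130*s = (3/s + 22*l)*l - 130*s = l*(3/s + 22*l) - 130*s = -130*s + l*(3/s + 22*l))
-30422/480974 + z/x(387, -541) = -30422/480974 + 417473/(-130*(-541) + 22*387**2 + 3*387/(-541)) = -30422*1/480974 + 417473/(70330 + 22*149769 + 3*387*(-1/541)) = -15211/240487 + 417473/(70330 + 3294918 - 1161/541) = -15211/240487 + 417473/(1820598007/541) = -15211/240487 + 417473*(541/1820598007) = -15211/240487 + 225852893/1820598007 = 26621568394414/437830152909409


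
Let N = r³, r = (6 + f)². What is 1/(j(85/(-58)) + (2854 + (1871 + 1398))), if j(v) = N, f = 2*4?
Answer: 1/7535659 ≈ 1.3270e-7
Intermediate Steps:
f = 8
r = 196 (r = (6 + 8)² = 14² = 196)
N = 7529536 (N = 196³ = 7529536)
j(v) = 7529536
1/(j(85/(-58)) + (2854 + (1871 + 1398))) = 1/(7529536 + (2854 + (1871 + 1398))) = 1/(7529536 + (2854 + 3269)) = 1/(7529536 + 6123) = 1/7535659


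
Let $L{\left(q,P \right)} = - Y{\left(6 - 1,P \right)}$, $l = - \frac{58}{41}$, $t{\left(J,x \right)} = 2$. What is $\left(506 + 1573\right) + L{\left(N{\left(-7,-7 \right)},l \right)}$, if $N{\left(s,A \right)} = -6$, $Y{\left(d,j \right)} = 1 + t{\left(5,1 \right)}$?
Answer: $2076$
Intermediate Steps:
$Y{\left(d,j \right)} = 3$ ($Y{\left(d,j \right)} = 1 + 2 = 3$)
$l = - \frac{58}{41}$ ($l = \left(-58\right) \frac{1}{41} = - \frac{58}{41} \approx -1.4146$)
$L{\left(q,P \right)} = -3$ ($L{\left(q,P \right)} = \left(-1\right) 3 = -3$)
$\left(506 + 1573\right) + L{\left(N{\left(-7,-7 \right)},l \right)} = \left(506 + 1573\right) - 3 = 2079 - 3 = 2076$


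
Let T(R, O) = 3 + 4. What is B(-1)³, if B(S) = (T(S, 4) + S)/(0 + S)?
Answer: -216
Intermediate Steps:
T(R, O) = 7
B(S) = (7 + S)/S (B(S) = (7 + S)/(0 + S) = (7 + S)/S)
B(-1)³ = ((7 - 1)/(-1))³ = (-1*6)³ = (-6)³ = -216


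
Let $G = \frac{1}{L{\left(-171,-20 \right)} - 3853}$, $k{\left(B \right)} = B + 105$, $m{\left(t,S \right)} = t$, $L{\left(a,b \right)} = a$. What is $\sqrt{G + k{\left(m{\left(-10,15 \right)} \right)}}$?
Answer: $\frac{\sqrt{384572674}}{2012} \approx 9.7468$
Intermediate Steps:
$k{\left(B \right)} = 105 + B$
$G = - \frac{1}{4024}$ ($G = \frac{1}{-171 - 3853} = \frac{1}{-4024} = - \frac{1}{4024} \approx -0.00024851$)
$\sqrt{G + k{\left(m{\left(-10,15 \right)} \right)}} = \sqrt{- \frac{1}{4024} + \left(105 - 10\right)} = \sqrt{- \frac{1}{4024} + 95} = \sqrt{\frac{382279}{4024}} = \frac{\sqrt{384572674}}{2012}$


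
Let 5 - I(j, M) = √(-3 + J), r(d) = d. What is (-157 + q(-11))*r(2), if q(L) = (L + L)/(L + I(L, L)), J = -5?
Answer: 2*(-157*√2 + 460*I)/(√2 - 3*I) ≈ -308.0 - 2.8284*I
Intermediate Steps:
I(j, M) = 5 - 2*I*√2 (I(j, M) = 5 - √(-3 - 5) = 5 - √(-8) = 5 - 2*I*√2)
q(L) = 2*L/(5 + L - 2*I*√2) (q(L) = (L + L)/(L + (5 - 2*I*√2)) = (2*L)/(5 + L - 2*I*√2) = 2*L/(5 + L - 2*I*√2))
(-157 + q(-11))*r(2) = (-157 + 2*(-11)/(5 - 11 - 2*I*√2))*2 = (-157 + 2*(-11)/(-6 - 2*I*√2))*2 = (-157 - 22/(-6 - 2*I*√2))*2 = -314 - 44/(-6 - 2*I*√2)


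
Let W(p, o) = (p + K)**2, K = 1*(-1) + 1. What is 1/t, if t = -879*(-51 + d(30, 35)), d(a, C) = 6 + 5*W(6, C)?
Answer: -1/118665 ≈ -8.4271e-6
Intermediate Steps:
K = 0 (K = -1 + 1 = 0)
W(p, o) = p**2 (W(p, o) = (p + 0)**2 = p**2)
d(a, C) = 186 (d(a, C) = 6 + 5*6**2 = 6 + 5*36 = 6 + 180 = 186)
t = -118665 (t = -879*(-51 + 186) = -879*135 = -118665)
1/t = 1/(-118665) = -1/118665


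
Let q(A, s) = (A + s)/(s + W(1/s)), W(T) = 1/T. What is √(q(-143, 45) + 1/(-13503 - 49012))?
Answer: 236*I*√687665/187545 ≈ 1.0435*I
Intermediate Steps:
q(A, s) = (A + s)/(2*s) (q(A, s) = (A + s)/(s + 1/(1/s)) = (A + s)/(s + s) = (A + s)/((2*s)) = (A + s)*(1/(2*s)) = (A + s)/(2*s))
√(q(-143, 45) + 1/(-13503 - 49012)) = √((½)*(-143 + 45)/45 + 1/(-13503 - 49012)) = √((½)*(1/45)*(-98) + 1/(-62515)) = √(-49/45 - 1/62515) = √(-612656/562635) = 236*I*√687665/187545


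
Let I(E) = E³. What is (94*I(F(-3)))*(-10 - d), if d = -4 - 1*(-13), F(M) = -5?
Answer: 223250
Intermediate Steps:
d = 9 (d = -4 + 13 = 9)
(94*I(F(-3)))*(-10 - d) = (94*(-5)³)*(-10 - 1*9) = (94*(-125))*(-10 - 9) = -11750*(-19) = 223250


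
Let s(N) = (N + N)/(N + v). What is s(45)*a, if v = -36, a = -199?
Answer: -1990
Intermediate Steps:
s(N) = 2*N/(-36 + N) (s(N) = (N + N)/(N - 36) = (2*N)/(-36 + N) = 2*N/(-36 + N))
s(45)*a = (2*45/(-36 + 45))*(-199) = (2*45/9)*(-199) = (2*45*(1/9))*(-199) = 10*(-199) = -1990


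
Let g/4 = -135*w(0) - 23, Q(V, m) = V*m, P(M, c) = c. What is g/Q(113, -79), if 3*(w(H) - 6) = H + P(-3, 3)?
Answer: 3872/8927 ≈ 0.43374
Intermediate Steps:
w(H) = 7 + H/3 (w(H) = 6 + (H + 3)/3 = 6 + (3 + H)/3 = 6 + (1 + H/3) = 7 + H/3)
g = -3872 (g = 4*(-135*(7 + (⅓)*0) - 23) = 4*(-135*(7 + 0) - 23) = 4*(-135*7 - 23) = 4*(-945 - 23) = 4*(-968) = -3872)
g/Q(113, -79) = -3872/(113*(-79)) = -3872/(-8927) = -3872*(-1/8927) = 3872/8927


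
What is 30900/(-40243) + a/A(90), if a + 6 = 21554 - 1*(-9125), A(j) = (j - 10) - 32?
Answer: 1232890339/1931664 ≈ 638.25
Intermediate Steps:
A(j) = -42 + j (A(j) = (-10 + j) - 32 = -42 + j)
a = 30673 (a = -6 + (21554 - 1*(-9125)) = -6 + (21554 + 9125) = -6 + 30679 = 30673)
30900/(-40243) + a/A(90) = 30900/(-40243) + 30673/(-42 + 90) = 30900*(-1/40243) + 30673/48 = -30900/40243 + 30673*(1/48) = -30900/40243 + 30673/48 = 1232890339/1931664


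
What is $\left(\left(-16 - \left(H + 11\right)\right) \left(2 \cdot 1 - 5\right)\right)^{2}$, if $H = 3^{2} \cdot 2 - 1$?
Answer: $17424$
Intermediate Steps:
$H = 17$ ($H = 9 \cdot 2 - 1 = 18 - 1 = 17$)
$\left(\left(-16 - \left(H + 11\right)\right) \left(2 \cdot 1 - 5\right)\right)^{2} = \left(\left(-16 - \left(17 + 11\right)\right) \left(2 \cdot 1 - 5\right)\right)^{2} = \left(\left(-16 - 28\right) \left(2 - 5\right)\right)^{2} = \left(\left(-16 - 28\right) \left(-3\right)\right)^{2} = \left(\left(-44\right) \left(-3\right)\right)^{2} = 132^{2} = 17424$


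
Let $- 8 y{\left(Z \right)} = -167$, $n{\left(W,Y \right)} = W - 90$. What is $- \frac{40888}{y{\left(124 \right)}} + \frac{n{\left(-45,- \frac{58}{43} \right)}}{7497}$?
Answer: $- \frac{272480137}{139111} \approx -1958.7$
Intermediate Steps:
$n{\left(W,Y \right)} = -90 + W$
$y{\left(Z \right)} = \frac{167}{8}$ ($y{\left(Z \right)} = \left(- \frac{1}{8}\right) \left(-167\right) = \frac{167}{8}$)
$- \frac{40888}{y{\left(124 \right)}} + \frac{n{\left(-45,- \frac{58}{43} \right)}}{7497} = - \frac{40888}{\frac{167}{8}} + \frac{-90 - 45}{7497} = \left(-40888\right) \frac{8}{167} - \frac{15}{833} = - \frac{327104}{167} - \frac{15}{833} = - \frac{272480137}{139111}$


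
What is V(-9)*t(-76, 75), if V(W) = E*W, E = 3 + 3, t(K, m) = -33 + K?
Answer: 5886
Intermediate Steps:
E = 6
V(W) = 6*W
V(-9)*t(-76, 75) = (6*(-9))*(-33 - 76) = -54*(-109) = 5886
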